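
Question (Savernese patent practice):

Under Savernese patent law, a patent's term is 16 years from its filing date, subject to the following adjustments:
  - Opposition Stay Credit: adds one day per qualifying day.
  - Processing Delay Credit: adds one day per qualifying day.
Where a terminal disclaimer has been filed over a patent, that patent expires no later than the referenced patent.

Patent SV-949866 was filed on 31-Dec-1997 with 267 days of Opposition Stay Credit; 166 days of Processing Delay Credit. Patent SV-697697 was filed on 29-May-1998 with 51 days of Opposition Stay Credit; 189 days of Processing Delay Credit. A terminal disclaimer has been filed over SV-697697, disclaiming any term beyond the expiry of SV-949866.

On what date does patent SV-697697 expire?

Natural term of SV-697697:
  Base: filing + 16 years → 29 May 2014.
  Opposition Stay Credit: +51 days → 19 July 2014.
  Processing Delay Credit: +189 days → 24 January 2015.
Expiry of referenced patent SV-949866:
  Base: filing + 16 years → 31 December 2013.
  Opposition Stay Credit: +267 days → 24 September 2014.
  Processing Delay Credit: +166 days → 9 March 2015.
Terminal disclaimer: SV-697697 expires on the earlier of 24 January 2015 and 9 March 2015.

2015-01-24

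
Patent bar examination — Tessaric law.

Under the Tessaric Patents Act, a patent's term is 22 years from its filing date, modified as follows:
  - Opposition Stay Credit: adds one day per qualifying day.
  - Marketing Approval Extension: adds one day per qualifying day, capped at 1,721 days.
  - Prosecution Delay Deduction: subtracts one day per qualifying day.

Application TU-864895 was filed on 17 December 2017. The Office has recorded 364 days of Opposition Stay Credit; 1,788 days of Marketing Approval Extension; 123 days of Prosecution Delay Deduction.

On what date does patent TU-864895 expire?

May 1, 2045

Base term: filing date + 22 years → 17 December 2039.
Opposition Stay Credit: +364 days → 15 December 2040.
Marketing Approval Extension: 1788 days claimed exceeds the 1721-day cap, so +1721 days → 1 September 2045.
Prosecution Delay Deduction: −123 days → 1 May 2045.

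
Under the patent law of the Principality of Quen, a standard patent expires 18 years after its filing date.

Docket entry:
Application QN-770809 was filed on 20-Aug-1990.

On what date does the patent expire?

Filing date + 18 years → 20 August 2008.

August 20, 2008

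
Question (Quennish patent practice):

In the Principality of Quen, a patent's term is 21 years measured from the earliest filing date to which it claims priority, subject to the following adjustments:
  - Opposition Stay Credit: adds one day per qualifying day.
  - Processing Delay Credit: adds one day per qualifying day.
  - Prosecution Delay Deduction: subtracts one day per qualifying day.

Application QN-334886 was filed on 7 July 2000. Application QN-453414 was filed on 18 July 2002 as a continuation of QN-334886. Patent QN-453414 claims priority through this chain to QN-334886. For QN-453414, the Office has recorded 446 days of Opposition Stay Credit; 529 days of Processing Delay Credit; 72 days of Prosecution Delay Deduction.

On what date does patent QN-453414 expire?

2023-12-27

Earliest priority filing: 7 July 2000.
Base term: 7 July 2000 + 21 years → 7 July 2021.
Opposition Stay Credit: +446 days → 26 September 2022.
Processing Delay Credit: +529 days → 8 March 2024.
Prosecution Delay Deduction: −72 days → 27 December 2023.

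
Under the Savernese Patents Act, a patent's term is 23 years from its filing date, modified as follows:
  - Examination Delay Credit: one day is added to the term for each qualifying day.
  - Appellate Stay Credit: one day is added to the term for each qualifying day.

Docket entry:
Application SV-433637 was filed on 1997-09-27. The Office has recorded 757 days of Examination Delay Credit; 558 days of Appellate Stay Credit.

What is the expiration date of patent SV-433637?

May 4, 2024

Base term: filing date + 23 years → 27 September 2020.
Examination Delay Credit: +757 days → 24 October 2022.
Appellate Stay Credit: +558 days → 4 May 2024.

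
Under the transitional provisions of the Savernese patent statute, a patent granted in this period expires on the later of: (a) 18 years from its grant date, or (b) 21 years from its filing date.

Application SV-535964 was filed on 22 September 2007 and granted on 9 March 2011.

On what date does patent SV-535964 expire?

March 9, 2029

(a) grant + 18 years → 9 March 2029.
(b) filing + 21 years → 22 September 2028.
Later of the two: 9 March 2029.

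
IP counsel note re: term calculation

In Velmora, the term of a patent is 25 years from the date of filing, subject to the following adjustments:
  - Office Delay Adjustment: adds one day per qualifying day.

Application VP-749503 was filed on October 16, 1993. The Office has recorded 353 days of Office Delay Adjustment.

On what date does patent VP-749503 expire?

October 4, 2019

Base term: filing date + 25 years → 16 October 2018.
Office Delay Adjustment: +353 days → 4 October 2019.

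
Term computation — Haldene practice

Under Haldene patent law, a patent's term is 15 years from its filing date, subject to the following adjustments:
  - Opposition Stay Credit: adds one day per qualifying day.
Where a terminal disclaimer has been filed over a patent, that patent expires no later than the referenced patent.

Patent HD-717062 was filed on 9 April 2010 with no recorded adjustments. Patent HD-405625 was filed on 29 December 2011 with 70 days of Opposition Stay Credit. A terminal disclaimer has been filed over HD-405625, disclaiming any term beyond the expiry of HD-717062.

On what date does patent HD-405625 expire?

April 9, 2025

Natural term of HD-405625:
  Base: filing + 15 years → 29 December 2026.
  Opposition Stay Credit: +70 days → 9 March 2027.
Expiry of referenced patent HD-717062:
  Base: filing + 15 years → 9 April 2025.
Terminal disclaimer: HD-405625 expires on the earlier of 9 March 2027 and 9 April 2025.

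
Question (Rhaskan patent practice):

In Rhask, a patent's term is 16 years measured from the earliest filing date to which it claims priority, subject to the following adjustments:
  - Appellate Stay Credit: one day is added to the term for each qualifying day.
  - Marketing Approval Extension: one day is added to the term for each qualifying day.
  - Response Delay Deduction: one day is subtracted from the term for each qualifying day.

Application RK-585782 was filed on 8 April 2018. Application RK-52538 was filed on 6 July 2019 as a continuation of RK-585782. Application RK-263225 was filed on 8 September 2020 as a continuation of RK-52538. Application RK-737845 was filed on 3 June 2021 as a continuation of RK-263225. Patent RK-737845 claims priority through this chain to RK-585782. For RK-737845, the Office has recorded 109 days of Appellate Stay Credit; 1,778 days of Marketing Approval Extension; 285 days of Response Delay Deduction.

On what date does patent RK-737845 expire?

Earliest priority filing: 8 April 2018.
Base term: 8 April 2018 + 16 years → 8 April 2034.
Appellate Stay Credit: +109 days → 26 July 2034.
Marketing Approval Extension: +1778 days → 8 June 2039.
Response Delay Deduction: −285 days → 27 August 2038.

August 27, 2038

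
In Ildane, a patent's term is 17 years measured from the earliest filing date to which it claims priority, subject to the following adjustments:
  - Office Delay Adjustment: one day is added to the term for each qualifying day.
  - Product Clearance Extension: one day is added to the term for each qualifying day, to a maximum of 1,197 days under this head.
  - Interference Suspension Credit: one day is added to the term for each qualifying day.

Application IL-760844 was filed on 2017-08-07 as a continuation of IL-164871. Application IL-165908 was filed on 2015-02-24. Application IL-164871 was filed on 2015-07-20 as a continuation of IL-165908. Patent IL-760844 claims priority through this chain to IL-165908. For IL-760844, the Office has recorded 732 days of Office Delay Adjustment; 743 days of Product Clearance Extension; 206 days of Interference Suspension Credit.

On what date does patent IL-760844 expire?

October 1, 2036

Earliest priority filing: 24 February 2015.
Base term: 24 February 2015 + 17 years → 24 February 2032.
Office Delay Adjustment: +732 days → 25 February 2034.
Product Clearance Extension: 743 days (within the 1197-day cap) → +743 days → 9 March 2036.
Interference Suspension Credit: +206 days → 1 October 2036.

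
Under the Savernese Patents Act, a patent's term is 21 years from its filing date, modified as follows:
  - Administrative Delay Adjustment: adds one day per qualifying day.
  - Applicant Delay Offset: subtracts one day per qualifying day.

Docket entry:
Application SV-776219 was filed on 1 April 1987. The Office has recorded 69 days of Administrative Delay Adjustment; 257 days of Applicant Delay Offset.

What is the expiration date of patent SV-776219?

2007-09-26

Base term: filing date + 21 years → 1 April 2008.
Administrative Delay Adjustment: +69 days → 9 June 2008.
Applicant Delay Offset: −257 days → 26 September 2007.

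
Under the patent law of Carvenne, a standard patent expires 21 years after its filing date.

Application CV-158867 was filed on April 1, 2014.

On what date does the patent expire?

April 1, 2035

Filing date + 21 years → 1 April 2035.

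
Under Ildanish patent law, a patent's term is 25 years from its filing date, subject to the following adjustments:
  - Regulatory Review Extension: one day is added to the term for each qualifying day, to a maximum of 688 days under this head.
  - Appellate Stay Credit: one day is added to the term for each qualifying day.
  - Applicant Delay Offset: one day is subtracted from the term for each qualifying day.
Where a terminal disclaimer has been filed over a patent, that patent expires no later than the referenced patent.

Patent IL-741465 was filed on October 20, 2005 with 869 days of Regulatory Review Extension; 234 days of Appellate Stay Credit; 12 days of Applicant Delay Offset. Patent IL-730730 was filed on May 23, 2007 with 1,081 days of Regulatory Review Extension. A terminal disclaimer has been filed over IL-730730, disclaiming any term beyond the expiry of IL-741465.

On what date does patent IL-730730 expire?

Natural term of IL-730730:
  Base: filing + 25 years → 23 May 2032.
  Regulatory Review Extension: 1081 days claimed exceeds the 688-day cap, so +688 days → 11 April 2034.
Expiry of referenced patent IL-741465:
  Base: filing + 25 years → 20 October 2030.
  Regulatory Review Extension: 869 days claimed exceeds the 688-day cap, so +688 days → 7 September 2032.
  Appellate Stay Credit: +234 days → 29 April 2033.
  Applicant Delay Offset: −12 days → 17 April 2033.
Terminal disclaimer: IL-730730 expires on the earlier of 11 April 2034 and 17 April 2033.

2033-04-17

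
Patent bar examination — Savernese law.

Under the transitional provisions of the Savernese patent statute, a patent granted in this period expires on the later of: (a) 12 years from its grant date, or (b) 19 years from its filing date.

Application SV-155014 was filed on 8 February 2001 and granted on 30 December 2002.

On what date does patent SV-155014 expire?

(a) grant + 12 years → 30 December 2014.
(b) filing + 19 years → 8 February 2020.
Later of the two: 8 February 2020.

2020-02-08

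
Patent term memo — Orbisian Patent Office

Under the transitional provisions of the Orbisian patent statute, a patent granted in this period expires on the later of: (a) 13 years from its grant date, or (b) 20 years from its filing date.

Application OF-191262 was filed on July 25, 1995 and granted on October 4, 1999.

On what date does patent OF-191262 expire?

July 25, 2015

(a) grant + 13 years → 4 October 2012.
(b) filing + 20 years → 25 July 2015.
Later of the two: 25 July 2015.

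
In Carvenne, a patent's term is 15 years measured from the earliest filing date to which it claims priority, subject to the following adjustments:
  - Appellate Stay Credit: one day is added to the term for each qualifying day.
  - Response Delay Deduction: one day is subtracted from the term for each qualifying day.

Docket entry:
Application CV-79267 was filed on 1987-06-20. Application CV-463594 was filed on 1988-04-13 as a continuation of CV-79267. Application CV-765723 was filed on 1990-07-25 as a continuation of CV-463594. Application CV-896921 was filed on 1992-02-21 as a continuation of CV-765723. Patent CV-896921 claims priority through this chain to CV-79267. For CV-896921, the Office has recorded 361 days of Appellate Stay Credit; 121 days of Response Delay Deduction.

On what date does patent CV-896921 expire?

February 15, 2003

Earliest priority filing: 20 June 1987.
Base term: 20 June 1987 + 15 years → 20 June 2002.
Appellate Stay Credit: +361 days → 16 June 2003.
Response Delay Deduction: −121 days → 15 February 2003.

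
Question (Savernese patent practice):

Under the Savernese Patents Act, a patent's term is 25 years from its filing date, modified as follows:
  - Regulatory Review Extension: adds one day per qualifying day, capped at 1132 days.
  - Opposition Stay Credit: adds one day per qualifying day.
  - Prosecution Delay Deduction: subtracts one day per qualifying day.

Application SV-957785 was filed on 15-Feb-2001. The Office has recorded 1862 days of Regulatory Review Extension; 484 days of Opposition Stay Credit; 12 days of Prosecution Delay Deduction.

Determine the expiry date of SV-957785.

2030-07-08

Base term: filing date + 25 years → 15 February 2026.
Regulatory Review Extension: 1862 days claimed exceeds the 1132-day cap, so +1132 days → 23 March 2029.
Opposition Stay Credit: +484 days → 20 July 2030.
Prosecution Delay Deduction: −12 days → 8 July 2030.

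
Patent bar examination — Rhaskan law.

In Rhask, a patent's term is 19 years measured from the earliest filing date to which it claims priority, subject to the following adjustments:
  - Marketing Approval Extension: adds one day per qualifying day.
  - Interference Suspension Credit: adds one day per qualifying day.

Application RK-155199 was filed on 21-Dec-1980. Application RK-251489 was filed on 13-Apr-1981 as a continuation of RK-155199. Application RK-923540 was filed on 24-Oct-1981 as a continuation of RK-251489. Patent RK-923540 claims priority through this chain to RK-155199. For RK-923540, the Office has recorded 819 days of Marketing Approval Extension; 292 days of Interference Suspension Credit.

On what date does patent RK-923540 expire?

2003-01-05

Earliest priority filing: 21 December 1980.
Base term: 21 December 1980 + 19 years → 21 December 1999.
Marketing Approval Extension: +819 days → 19 March 2002.
Interference Suspension Credit: +292 days → 5 January 2003.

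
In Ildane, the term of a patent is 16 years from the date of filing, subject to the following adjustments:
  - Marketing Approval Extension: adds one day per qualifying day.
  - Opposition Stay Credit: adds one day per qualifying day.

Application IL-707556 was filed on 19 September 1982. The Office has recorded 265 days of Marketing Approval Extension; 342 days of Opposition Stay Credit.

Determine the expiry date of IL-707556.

Base term: filing date + 16 years → 19 September 1998.
Marketing Approval Extension: +265 days → 11 June 1999.
Opposition Stay Credit: +342 days → 18 May 2000.

2000-05-18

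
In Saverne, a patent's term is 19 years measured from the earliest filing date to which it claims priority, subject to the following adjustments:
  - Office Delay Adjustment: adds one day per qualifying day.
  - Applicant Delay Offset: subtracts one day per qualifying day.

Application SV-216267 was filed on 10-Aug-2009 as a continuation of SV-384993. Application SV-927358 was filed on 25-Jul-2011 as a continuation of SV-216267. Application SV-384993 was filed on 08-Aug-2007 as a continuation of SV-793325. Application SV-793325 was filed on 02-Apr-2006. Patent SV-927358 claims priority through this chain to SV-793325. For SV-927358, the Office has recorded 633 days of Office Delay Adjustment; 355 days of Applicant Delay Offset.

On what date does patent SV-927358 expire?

Earliest priority filing: 2 April 2006.
Base term: 2 April 2006 + 19 years → 2 April 2025.
Office Delay Adjustment: +633 days → 26 December 2026.
Applicant Delay Offset: −355 days → 5 January 2026.

January 5, 2026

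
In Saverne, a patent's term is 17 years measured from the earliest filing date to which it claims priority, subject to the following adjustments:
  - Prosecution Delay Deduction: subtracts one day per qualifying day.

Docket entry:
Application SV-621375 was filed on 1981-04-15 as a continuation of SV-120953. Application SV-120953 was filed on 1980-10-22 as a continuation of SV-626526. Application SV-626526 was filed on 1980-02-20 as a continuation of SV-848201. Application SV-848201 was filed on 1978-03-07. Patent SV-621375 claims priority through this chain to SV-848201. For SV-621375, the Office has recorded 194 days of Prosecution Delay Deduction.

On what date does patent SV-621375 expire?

Earliest priority filing: 7 March 1978.
Base term: 7 March 1978 + 17 years → 7 March 1995.
Prosecution Delay Deduction: −194 days → 25 August 1994.

August 25, 1994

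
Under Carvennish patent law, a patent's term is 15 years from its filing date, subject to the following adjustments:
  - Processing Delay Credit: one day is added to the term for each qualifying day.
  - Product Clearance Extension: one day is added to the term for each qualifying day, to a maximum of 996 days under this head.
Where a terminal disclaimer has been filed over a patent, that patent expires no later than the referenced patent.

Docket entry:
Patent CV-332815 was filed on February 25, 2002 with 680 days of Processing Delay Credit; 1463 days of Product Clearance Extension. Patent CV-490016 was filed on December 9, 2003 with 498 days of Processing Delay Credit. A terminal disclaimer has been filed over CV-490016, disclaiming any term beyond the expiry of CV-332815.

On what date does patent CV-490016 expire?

Natural term of CV-490016:
  Base: filing + 15 years → 9 December 2018.
  Processing Delay Credit: +498 days → 20 April 2020.
Expiry of referenced patent CV-332815:
  Base: filing + 15 years → 25 February 2017.
  Processing Delay Credit: +680 days → 6 January 2019.
  Product Clearance Extension: 1463 days claimed exceeds the 996-day cap, so +996 days → 28 September 2021.
Terminal disclaimer: CV-490016 expires on the earlier of 20 April 2020 and 28 September 2021.

April 20, 2020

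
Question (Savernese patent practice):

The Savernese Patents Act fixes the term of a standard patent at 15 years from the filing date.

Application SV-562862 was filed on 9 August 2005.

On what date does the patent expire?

Filing date + 15 years → 9 August 2020.

2020-08-09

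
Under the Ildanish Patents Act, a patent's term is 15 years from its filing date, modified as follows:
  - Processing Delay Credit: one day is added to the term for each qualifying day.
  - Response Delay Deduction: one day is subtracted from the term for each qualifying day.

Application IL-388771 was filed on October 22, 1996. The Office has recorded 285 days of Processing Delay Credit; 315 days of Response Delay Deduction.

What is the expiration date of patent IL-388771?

Base term: filing date + 15 years → 22 October 2011.
Processing Delay Credit: +285 days → 2 August 2012.
Response Delay Deduction: −315 days → 22 September 2011.

2011-09-22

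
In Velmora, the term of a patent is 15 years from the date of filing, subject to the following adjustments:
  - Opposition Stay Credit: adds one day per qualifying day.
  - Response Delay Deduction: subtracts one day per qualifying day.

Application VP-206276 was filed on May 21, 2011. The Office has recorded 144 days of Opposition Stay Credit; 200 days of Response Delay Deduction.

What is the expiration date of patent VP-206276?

Base term: filing date + 15 years → 21 May 2026.
Opposition Stay Credit: +144 days → 12 October 2026.
Response Delay Deduction: −200 days → 26 March 2026.

March 26, 2026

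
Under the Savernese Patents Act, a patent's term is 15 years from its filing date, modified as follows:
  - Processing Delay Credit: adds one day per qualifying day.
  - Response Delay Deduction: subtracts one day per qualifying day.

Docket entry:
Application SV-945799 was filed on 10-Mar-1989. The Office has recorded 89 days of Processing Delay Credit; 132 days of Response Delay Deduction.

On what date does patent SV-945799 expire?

2004-01-27

Base term: filing date + 15 years → 10 March 2004.
Processing Delay Credit: +89 days → 7 June 2004.
Response Delay Deduction: −132 days → 27 January 2004.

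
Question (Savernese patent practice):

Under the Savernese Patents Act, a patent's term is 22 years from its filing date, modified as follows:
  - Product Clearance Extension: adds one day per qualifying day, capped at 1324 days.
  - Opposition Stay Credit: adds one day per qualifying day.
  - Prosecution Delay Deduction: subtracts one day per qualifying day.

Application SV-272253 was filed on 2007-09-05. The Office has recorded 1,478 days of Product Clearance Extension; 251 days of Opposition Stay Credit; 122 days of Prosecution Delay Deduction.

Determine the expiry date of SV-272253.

2033-08-28

Base term: filing date + 22 years → 5 September 2029.
Product Clearance Extension: 1478 days claimed exceeds the 1324-day cap, so +1324 days → 21 April 2033.
Opposition Stay Credit: +251 days → 28 December 2033.
Prosecution Delay Deduction: −122 days → 28 August 2033.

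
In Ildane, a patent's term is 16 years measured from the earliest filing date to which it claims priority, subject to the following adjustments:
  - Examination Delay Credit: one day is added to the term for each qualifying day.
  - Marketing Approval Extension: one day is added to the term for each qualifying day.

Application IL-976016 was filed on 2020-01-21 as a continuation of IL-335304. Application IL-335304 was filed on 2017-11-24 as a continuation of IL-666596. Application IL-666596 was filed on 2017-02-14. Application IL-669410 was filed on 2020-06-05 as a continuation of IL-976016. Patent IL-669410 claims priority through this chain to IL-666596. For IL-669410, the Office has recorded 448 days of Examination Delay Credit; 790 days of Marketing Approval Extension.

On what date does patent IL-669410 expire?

Earliest priority filing: 14 February 2017.
Base term: 14 February 2017 + 16 years → 14 February 2033.
Examination Delay Credit: +448 days → 8 May 2034.
Marketing Approval Extension: +790 days → 6 July 2036.

July 6, 2036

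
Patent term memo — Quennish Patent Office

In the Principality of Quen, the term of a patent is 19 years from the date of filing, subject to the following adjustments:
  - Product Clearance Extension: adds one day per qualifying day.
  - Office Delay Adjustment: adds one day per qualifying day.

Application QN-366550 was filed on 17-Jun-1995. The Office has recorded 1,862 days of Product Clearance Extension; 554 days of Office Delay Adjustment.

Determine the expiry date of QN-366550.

Base term: filing date + 19 years → 17 June 2014.
Product Clearance Extension: +1862 days → 23 July 2019.
Office Delay Adjustment: +554 days → 27 January 2021.

2021-01-27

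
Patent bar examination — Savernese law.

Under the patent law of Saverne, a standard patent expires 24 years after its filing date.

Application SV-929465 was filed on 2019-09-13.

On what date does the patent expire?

September 13, 2043

Filing date + 24 years → 13 September 2043.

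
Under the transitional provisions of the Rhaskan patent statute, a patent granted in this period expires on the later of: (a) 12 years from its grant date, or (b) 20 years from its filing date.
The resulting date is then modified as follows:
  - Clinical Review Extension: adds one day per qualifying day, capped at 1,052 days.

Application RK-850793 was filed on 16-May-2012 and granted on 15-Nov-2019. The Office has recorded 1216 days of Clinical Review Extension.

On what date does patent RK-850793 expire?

2035-04-03

(a) grant + 12 years → 15 November 2031.
(b) filing + 20 years → 16 May 2032.
Later of the two: 16 May 2032.
Clinical Review Extension: 1216 days claimed exceeds the 1052-day cap, so +1052 days → 3 April 2035.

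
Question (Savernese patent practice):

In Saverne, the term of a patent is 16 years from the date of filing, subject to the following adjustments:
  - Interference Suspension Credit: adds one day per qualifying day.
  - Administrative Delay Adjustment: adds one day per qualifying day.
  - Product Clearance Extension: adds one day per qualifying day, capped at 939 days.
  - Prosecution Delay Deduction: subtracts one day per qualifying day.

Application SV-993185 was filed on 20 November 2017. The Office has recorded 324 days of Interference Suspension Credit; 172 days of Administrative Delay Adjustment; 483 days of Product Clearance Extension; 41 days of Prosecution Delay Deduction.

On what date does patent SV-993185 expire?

Base term: filing date + 16 years → 20 November 2033.
Interference Suspension Credit: +324 days → 10 October 2034.
Administrative Delay Adjustment: +172 days → 31 March 2035.
Product Clearance Extension: 483 days (within the 939-day cap) → +483 days → 26 July 2036.
Prosecution Delay Deduction: −41 days → 15 June 2036.

June 15, 2036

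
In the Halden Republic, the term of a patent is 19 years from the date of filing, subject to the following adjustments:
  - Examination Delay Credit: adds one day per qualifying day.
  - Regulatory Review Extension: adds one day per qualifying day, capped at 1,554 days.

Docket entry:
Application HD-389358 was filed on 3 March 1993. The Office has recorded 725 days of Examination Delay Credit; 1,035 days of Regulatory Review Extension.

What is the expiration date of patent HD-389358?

December 27, 2016

Base term: filing date + 19 years → 3 March 2012.
Examination Delay Credit: +725 days → 26 February 2014.
Regulatory Review Extension: 1035 days (within the 1554-day cap) → +1035 days → 27 December 2016.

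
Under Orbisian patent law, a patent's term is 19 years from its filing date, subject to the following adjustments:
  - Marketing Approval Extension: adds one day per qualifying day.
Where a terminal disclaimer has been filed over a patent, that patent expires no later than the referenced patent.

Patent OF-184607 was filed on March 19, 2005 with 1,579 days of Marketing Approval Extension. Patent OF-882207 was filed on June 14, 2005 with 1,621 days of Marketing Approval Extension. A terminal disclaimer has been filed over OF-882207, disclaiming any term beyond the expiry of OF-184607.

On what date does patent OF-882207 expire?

July 15, 2028

Natural term of OF-882207:
  Base: filing + 19 years → 14 June 2024.
  Marketing Approval Extension: +1621 days → 21 November 2028.
Expiry of referenced patent OF-184607:
  Base: filing + 19 years → 19 March 2024.
  Marketing Approval Extension: +1579 days → 15 July 2028.
Terminal disclaimer: OF-882207 expires on the earlier of 21 November 2028 and 15 July 2028.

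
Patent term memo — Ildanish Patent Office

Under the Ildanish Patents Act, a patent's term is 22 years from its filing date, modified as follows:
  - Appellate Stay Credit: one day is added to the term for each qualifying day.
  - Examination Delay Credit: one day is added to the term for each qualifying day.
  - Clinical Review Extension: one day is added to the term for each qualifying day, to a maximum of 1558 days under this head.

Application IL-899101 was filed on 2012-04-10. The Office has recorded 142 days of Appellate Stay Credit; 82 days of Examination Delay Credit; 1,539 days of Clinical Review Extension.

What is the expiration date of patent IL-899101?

2039-02-06

Base term: filing date + 22 years → 10 April 2034.
Appellate Stay Credit: +142 days → 30 August 2034.
Examination Delay Credit: +82 days → 20 November 2034.
Clinical Review Extension: 1539 days (within the 1558-day cap) → +1539 days → 6 February 2039.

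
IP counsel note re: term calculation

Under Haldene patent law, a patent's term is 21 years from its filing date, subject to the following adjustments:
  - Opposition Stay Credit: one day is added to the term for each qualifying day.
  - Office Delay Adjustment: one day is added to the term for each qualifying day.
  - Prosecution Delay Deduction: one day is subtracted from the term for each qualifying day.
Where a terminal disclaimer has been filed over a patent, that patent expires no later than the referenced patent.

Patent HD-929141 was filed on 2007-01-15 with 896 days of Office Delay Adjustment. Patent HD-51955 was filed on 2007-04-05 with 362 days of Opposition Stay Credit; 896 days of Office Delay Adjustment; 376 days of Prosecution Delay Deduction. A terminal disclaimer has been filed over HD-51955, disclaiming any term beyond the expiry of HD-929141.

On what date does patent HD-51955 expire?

June 29, 2030

Natural term of HD-51955:
  Base: filing + 21 years → 5 April 2028.
  Opposition Stay Credit: +362 days → 2 April 2029.
  Office Delay Adjustment: +896 days → 15 September 2031.
  Prosecution Delay Deduction: −376 days → 4 September 2030.
Expiry of referenced patent HD-929141:
  Base: filing + 21 years → 15 January 2028.
  Office Delay Adjustment: +896 days → 29 June 2030.
Terminal disclaimer: HD-51955 expires on the earlier of 4 September 2030 and 29 June 2030.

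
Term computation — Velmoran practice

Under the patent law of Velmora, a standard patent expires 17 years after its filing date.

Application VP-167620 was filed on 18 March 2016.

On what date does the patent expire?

Filing date + 17 years → 18 March 2033.

March 18, 2033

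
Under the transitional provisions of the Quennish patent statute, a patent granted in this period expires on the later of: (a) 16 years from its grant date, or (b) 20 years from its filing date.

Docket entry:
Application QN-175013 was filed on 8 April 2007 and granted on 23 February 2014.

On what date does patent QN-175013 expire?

February 23, 2030

(a) grant + 16 years → 23 February 2030.
(b) filing + 20 years → 8 April 2027.
Later of the two: 23 February 2030.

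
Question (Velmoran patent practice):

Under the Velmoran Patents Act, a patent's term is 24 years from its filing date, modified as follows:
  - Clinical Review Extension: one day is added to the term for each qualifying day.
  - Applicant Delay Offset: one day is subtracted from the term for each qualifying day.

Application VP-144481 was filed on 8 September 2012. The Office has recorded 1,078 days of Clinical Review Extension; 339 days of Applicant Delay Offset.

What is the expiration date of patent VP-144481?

Base term: filing date + 24 years → 8 September 2036.
Clinical Review Extension: +1078 days → 22 August 2039.
Applicant Delay Offset: −339 days → 17 September 2038.

September 17, 2038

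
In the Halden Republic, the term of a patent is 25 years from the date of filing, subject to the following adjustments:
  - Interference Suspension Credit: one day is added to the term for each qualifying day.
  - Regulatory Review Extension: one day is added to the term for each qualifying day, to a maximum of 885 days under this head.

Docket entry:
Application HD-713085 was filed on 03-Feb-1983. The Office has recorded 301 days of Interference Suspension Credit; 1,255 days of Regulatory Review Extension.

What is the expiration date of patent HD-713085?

Base term: filing date + 25 years → 3 February 2008.
Interference Suspension Credit: +301 days → 30 November 2008.
Regulatory Review Extension: 1255 days claimed exceeds the 885-day cap, so +885 days → 4 May 2011.

May 4, 2011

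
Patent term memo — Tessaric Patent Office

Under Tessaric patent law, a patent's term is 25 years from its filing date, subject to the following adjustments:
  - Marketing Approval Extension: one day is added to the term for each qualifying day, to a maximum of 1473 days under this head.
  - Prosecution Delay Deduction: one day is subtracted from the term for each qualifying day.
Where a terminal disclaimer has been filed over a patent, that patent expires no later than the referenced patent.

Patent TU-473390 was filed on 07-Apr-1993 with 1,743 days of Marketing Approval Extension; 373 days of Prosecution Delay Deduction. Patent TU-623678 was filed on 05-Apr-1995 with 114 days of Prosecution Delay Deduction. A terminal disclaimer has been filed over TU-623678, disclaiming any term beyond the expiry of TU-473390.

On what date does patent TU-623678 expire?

Natural term of TU-623678:
  Base: filing + 25 years → 5 April 2020.
  Prosecution Delay Deduction: −114 days → 13 December 2019.
Expiry of referenced patent TU-473390:
  Base: filing + 25 years → 7 April 2018.
  Marketing Approval Extension: 1743 days claimed exceeds the 1473-day cap, so +1473 days → 19 April 2022.
  Prosecution Delay Deduction: −373 days → 11 April 2021.
Terminal disclaimer: TU-623678 expires on the earlier of 13 December 2019 and 11 April 2021.

2019-12-13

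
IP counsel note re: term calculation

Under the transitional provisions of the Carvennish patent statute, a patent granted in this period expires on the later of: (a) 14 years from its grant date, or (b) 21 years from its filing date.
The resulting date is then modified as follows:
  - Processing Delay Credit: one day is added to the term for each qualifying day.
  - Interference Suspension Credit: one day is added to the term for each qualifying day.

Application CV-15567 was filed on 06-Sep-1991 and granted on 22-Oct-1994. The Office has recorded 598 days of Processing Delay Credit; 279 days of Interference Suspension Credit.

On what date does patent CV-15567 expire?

2015-01-31

(a) grant + 14 years → 22 October 2008.
(b) filing + 21 years → 6 September 2012.
Later of the two: 6 September 2012.
Processing Delay Credit: +598 days → 27 April 2014.
Interference Suspension Credit: +279 days → 31 January 2015.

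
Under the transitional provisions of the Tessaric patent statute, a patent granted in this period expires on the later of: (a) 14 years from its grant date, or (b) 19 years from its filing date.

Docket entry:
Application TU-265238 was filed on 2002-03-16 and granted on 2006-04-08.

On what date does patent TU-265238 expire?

2021-03-16

(a) grant + 14 years → 8 April 2020.
(b) filing + 19 years → 16 March 2021.
Later of the two: 16 March 2021.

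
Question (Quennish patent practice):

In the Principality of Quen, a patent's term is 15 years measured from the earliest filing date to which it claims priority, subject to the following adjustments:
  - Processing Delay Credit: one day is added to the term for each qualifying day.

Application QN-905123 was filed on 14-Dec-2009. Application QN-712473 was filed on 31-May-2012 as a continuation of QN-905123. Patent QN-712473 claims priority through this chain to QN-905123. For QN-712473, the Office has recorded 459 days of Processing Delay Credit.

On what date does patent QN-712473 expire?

2026-03-18

Earliest priority filing: 14 December 2009.
Base term: 14 December 2009 + 15 years → 14 December 2024.
Processing Delay Credit: +459 days → 18 March 2026.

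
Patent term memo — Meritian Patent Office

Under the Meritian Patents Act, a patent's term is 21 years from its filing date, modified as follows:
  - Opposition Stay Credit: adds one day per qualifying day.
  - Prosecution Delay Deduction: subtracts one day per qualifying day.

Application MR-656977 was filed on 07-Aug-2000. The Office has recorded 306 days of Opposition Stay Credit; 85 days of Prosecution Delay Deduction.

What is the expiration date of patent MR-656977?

Base term: filing date + 21 years → 7 August 2021.
Opposition Stay Credit: +306 days → 9 June 2022.
Prosecution Delay Deduction: −85 days → 16 March 2022.

March 16, 2022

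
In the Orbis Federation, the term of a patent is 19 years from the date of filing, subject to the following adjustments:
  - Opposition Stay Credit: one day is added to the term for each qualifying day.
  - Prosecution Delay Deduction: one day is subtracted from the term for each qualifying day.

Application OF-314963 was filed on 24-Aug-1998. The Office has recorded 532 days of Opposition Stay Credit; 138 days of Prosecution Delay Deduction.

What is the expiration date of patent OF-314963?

September 22, 2018

Base term: filing date + 19 years → 24 August 2017.
Opposition Stay Credit: +532 days → 7 February 2019.
Prosecution Delay Deduction: −138 days → 22 September 2018.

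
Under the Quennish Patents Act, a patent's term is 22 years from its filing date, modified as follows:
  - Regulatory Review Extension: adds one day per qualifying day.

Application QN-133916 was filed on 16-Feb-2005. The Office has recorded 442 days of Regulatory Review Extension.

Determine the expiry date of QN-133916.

2028-05-03

Base term: filing date + 22 years → 16 February 2027.
Regulatory Review Extension: +442 days → 3 May 2028.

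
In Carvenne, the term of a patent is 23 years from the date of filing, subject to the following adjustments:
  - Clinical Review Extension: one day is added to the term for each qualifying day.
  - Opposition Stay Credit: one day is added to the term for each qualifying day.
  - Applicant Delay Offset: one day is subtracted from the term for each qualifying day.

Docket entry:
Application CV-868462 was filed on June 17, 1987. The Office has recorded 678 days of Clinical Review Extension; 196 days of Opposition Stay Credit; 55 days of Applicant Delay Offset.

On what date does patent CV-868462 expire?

September 13, 2012

Base term: filing date + 23 years → 17 June 2010.
Clinical Review Extension: +678 days → 25 April 2012.
Opposition Stay Credit: +196 days → 7 November 2012.
Applicant Delay Offset: −55 days → 13 September 2012.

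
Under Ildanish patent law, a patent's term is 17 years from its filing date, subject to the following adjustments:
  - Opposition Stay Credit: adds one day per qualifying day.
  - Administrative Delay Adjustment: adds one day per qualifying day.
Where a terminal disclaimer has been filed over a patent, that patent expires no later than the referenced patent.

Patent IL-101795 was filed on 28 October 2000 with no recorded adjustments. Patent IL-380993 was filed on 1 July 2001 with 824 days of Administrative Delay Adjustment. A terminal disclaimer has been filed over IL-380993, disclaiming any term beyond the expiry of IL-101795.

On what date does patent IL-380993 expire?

Natural term of IL-380993:
  Base: filing + 17 years → 1 July 2018.
  Administrative Delay Adjustment: +824 days → 2 October 2020.
Expiry of referenced patent IL-101795:
  Base: filing + 17 years → 28 October 2017.
Terminal disclaimer: IL-380993 expires on the earlier of 2 October 2020 and 28 October 2017.

October 28, 2017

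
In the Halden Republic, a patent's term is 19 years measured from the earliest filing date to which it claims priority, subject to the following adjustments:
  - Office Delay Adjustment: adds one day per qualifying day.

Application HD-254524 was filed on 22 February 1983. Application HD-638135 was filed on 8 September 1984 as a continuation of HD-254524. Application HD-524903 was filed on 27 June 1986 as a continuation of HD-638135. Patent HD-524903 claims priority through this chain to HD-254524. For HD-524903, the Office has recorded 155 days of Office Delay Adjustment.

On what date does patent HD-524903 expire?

2002-07-27

Earliest priority filing: 22 February 1983.
Base term: 22 February 1983 + 19 years → 22 February 2002.
Office Delay Adjustment: +155 days → 27 July 2002.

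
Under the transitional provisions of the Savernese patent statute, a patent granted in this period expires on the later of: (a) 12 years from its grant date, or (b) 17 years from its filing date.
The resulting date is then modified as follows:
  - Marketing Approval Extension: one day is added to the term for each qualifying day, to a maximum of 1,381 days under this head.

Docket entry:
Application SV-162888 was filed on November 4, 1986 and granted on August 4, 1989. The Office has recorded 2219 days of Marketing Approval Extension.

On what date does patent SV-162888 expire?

(a) grant + 12 years → 4 August 2001.
(b) filing + 17 years → 4 November 2003.
Later of the two: 4 November 2003.
Marketing Approval Extension: 2219 days claimed exceeds the 1381-day cap, so +1381 days → 16 August 2007.

August 16, 2007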